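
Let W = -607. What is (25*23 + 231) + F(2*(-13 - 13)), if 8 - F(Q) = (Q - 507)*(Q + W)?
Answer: -367567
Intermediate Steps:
F(Q) = 8 - (-607 + Q)*(-507 + Q) (F(Q) = 8 - (Q - 507)*(Q - 607) = 8 - (-507 + Q)*(-607 + Q) = 8 - (-607 + Q)*(-507 + Q))
(25*23 + 231) + F(2*(-13 - 13)) = (25*23 + 231) + (-307741 - (2*(-13 - 13))² + 1114*(2*(-13 - 13))) = (575 + 231) + (-307741 - (2*(-26))² + 1114*(2*(-26))) = 806 + (-307741 - 1*(-52)² + 1114*(-52)) = 806 + (-307741 - 1*2704 - 57928) = 806 + (-307741 - 2704 - 57928) = 806 - 368373 = -367567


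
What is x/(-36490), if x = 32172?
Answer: -16086/18245 ≈ -0.88167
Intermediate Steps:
x/(-36490) = 32172/(-36490) = 32172*(-1/36490) = -16086/18245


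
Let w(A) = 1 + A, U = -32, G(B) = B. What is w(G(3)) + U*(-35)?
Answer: 1124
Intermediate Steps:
w(G(3)) + U*(-35) = (1 + 3) - 32*(-35) = 4 + 1120 = 1124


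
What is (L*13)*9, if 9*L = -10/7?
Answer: -130/7 ≈ -18.571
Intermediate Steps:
L = -10/63 (L = (-10/7)/9 = (-10*1/7)/9 = (1/9)*(-10/7) = -10/63 ≈ -0.15873)
(L*13)*9 = -10/63*13*9 = -130/63*9 = -130/7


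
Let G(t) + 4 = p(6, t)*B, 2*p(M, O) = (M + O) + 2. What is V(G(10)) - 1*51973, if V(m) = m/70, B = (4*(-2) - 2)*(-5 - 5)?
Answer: -259801/5 ≈ -51960.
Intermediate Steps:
p(M, O) = 1 + M/2 + O/2 (p(M, O) = ((M + O) + 2)/2 = (2 + M + O)/2 = 1 + M/2 + O/2)
B = 100 (B = (-8 - 2)*(-10) = -10*(-10) = 100)
G(t) = 396 + 50*t (G(t) = -4 + (1 + (1/2)*6 + t/2)*100 = -4 + (1 + 3 + t/2)*100 = -4 + (4 + t/2)*100 = -4 + (400 + 50*t) = 396 + 50*t)
V(m) = m/70 (V(m) = m*(1/70) = m/70)
V(G(10)) - 1*51973 = (396 + 50*10)/70 - 1*51973 = (396 + 500)/70 - 51973 = (1/70)*896 - 51973 = 64/5 - 51973 = -259801/5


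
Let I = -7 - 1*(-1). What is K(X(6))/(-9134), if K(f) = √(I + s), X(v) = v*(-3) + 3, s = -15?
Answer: -I*√21/9134 ≈ -0.00050171*I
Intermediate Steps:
I = -6 (I = -7 + 1 = -6)
X(v) = 3 - 3*v (X(v) = -3*v + 3 = 3 - 3*v)
K(f) = I*√21 (K(f) = √(-6 - 15) = √(-21) = I*√21)
K(X(6))/(-9134) = (I*√21)/(-9134) = (I*√21)*(-1/9134) = -I*√21/9134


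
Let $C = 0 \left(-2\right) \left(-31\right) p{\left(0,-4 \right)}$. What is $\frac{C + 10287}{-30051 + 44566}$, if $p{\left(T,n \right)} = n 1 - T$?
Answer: $\frac{10287}{14515} \approx 0.70872$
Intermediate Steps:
$p{\left(T,n \right)} = n - T$
$C = 0$ ($C = 0 \left(-2\right) \left(-31\right) \left(-4 - 0\right) = 0 \left(-31\right) \left(-4 + 0\right) = 0 \left(-4\right) = 0$)
$\frac{C + 10287}{-30051 + 44566} = \frac{0 + 10287}{-30051 + 44566} = \frac{10287}{14515}$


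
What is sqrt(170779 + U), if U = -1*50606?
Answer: sqrt(120173) ≈ 346.66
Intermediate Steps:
U = -50606
sqrt(170779 + U) = sqrt(170779 - 50606) = sqrt(120173)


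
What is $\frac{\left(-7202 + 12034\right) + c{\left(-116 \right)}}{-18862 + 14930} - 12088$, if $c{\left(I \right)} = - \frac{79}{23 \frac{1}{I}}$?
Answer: $- \frac{273327667}{22609} \approx -12089.0$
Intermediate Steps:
$c{\left(I \right)} = - \frac{79 I}{23}$ ($c{\left(I \right)} = - 79 \frac{I}{23} = - \frac{79 I}{23}$)
$\frac{\left(-7202 + 12034\right) + c{\left(-116 \right)}}{-18862 + 14930} - 12088 = \frac{\left(-7202 + 12034\right) - - \frac{9164}{23}}{-18862 + 14930} - 12088 = \frac{4832 + \frac{9164}{23}}{-3932} - 12088 = \frac{120300}{23} \left(- \frac{1}{3932}\right) - 12088 = - \frac{30075}{22609} - 12088 = - \frac{273327667}{22609}$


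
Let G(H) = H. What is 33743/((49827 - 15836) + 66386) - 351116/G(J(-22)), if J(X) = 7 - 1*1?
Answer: -5873961379/100377 ≈ -58519.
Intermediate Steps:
J(X) = 6 (J(X) = 7 - 1 = 6)
33743/((49827 - 15836) + 66386) - 351116/G(J(-22)) = 33743/((49827 - 15836) + 66386) - 351116/6 = 33743/(33991 + 66386) - 351116*1/6 = 33743/100377 - 175558/3 = -5873961379/100377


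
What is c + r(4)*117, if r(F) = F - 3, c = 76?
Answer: 193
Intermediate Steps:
r(F) = -3 + F
c + r(4)*117 = 76 + (-3 + 4)*117 = 76 + 1*117 = 76 + 117 = 193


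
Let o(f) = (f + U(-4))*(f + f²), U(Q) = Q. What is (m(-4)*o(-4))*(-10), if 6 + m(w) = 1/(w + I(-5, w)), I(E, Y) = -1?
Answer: -5952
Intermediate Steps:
o(f) = (-4 + f)*(f + f²) (o(f) = (f - 4)*(f + f²) = (-4 + f)*(f + f²))
m(w) = -6 + 1/(-1 + w) (m(w) = -6 + 1/(w - 1) = -6 + 1/(-1 + w))
(m(-4)*o(-4))*(-10) = (((7 - 6*(-4))/(-1 - 4))*(-4*(-4 + (-4)² - 3*(-4))))*(-10) = (((7 + 24)/(-5))*(-4*(-4 + 16 + 12)))*(-10) = ((-⅕*31)*(-4*24))*(-10) = -31/5*(-96)*(-10) = (2976/5)*(-10) = -5952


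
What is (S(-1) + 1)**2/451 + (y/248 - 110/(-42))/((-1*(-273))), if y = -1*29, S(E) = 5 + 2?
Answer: 96871157/641224584 ≈ 0.15107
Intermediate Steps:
S(E) = 7
y = -29
(S(-1) + 1)**2/451 + (y/248 - 110/(-42))/((-1*(-273))) = (7 + 1)**2/451 + (-29/248 - 110/(-42))/((-1*(-273))) = 8**2*(1/451) + (-29*1/248 - 110*(-1/42))/273 = 64*(1/451) + (-29/248 + 55/21)*(1/273) = 64/451 + (13031/5208)*(1/273) = 64/451 + 13031/1421784 = 96871157/641224584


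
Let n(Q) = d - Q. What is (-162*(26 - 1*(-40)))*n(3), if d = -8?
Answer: 117612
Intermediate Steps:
n(Q) = -8 - Q
(-162*(26 - 1*(-40)))*n(3) = (-162*(26 - 1*(-40)))*(-8 - 1*3) = (-162*(26 + 40))*(-8 - 3) = -162*66*(-11) = -10692*(-11) = 117612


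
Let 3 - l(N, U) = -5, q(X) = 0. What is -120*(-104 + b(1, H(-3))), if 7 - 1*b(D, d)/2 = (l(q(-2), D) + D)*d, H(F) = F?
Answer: 4320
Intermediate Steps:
l(N, U) = 8 (l(N, U) = 3 - 1*(-5) = 3 + 5 = 8)
b(D, d) = 14 - 2*d*(8 + D) (b(D, d) = 14 - 2*(8 + D)*d = 14 - 2*d*(8 + D))
-120*(-104 + b(1, H(-3))) = -120*(-104 + (14 - 16*(-3) - 2*1*(-3))) = -120*(-104 + (14 + 48 + 6)) = -120*(-104 + 68) = -120*(-36) = 4320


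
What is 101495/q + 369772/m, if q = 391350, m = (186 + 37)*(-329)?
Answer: -27452777707/5742435090 ≈ -4.7807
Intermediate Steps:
m = -73367 (m = 223*(-329) = -73367)
101495/q + 369772/m = 101495/391350 + 369772/(-73367) = 101495*(1/391350) + 369772*(-1/73367) = 20299/78270 - 369772/73367 = -27452777707/5742435090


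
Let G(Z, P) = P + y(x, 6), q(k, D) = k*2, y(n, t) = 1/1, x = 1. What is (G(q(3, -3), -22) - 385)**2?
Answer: 164836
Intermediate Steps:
y(n, t) = 1
q(k, D) = 2*k
G(Z, P) = 1 + P (G(Z, P) = P + 1 = 1 + P)
(G(q(3, -3), -22) - 385)**2 = ((1 - 22) - 385)**2 = (-21 - 385)**2 = (-406)**2 = 164836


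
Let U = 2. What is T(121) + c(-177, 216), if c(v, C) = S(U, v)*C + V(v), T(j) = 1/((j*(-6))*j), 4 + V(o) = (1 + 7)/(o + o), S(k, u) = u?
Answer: -198174016891/5182914 ≈ -38236.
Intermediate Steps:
V(o) = -4 + 4/o (V(o) = -4 + (1 + 7)/(o + o) = -4 + 8/((2*o)) = -4 + 8*(1/(2*o)) = -4 + 4/o)
T(j) = -1/(6*j²) (T(j) = 1/((-6*j)*j) = 1/(-6*j²) = -1/(6*j²))
c(v, C) = -4 + 4/v + C*v (c(v, C) = v*C + (-4 + 4/v) = C*v + (-4 + 4/v) = -4 + 4/v + C*v)
T(121) + c(-177, 216) = -⅙/121² + (-4 + 4/(-177) + 216*(-177)) = -⅙*1/14641 + (-4 + 4*(-1/177) - 38232) = -1/87846 + (-4 - 4/177 - 38232) = -1/87846 - 6767776/177 = -198174016891/5182914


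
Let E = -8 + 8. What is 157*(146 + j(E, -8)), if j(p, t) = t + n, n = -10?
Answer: 20096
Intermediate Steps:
E = 0
j(p, t) = -10 + t (j(p, t) = t - 10 = -10 + t)
157*(146 + j(E, -8)) = 157*(146 + (-10 - 8)) = 157*(146 - 18) = 157*128 = 20096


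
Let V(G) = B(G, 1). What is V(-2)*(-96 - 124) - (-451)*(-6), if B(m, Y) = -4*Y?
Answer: -1826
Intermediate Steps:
V(G) = -4 (V(G) = -4*1 = -4)
V(-2)*(-96 - 124) - (-451)*(-6) = -4*(-96 - 124) - (-451)*(-6) = -4*(-220) - 1*2706 = 880 - 2706 = -1826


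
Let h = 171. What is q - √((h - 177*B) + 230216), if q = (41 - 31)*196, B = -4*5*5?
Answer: 1960 - 7*√5063 ≈ 1461.9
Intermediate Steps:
B = -100 (B = -20*5 = -100)
q = 1960 (q = 10*196 = 1960)
q - √((h - 177*B) + 230216) = 1960 - √((171 - 177*(-100)) + 230216) = 1960 - √((171 + 17700) + 230216) = 1960 - √(17871 + 230216) = 1960 - √248087 = 1960 - 7*√5063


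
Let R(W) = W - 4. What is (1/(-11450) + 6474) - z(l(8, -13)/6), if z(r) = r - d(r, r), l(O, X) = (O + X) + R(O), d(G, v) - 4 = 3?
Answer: 111314036/17175 ≈ 6481.2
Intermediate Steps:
d(G, v) = 7 (d(G, v) = 4 + 3 = 7)
R(W) = -4 + W
l(O, X) = -4 + X + 2*O (l(O, X) = (O + X) + (-4 + O) = -4 + X + 2*O)
z(r) = -7 + r (z(r) = r - 1*7 = r - 7 = -7 + r)
(1/(-11450) + 6474) - z(l(8, -13)/6) = (1/(-11450) + 6474) - (-7 + (-4 - 13 + 2*8)/6) = (-1/11450 + 6474) - (-7 + (-4 - 13 + 16)*(1/6)) = 74127299/11450 - (-7 - 1*1/6) = 74127299/11450 - (-7 - 1/6) = 74127299/11450 - 1*(-43/6) = 74127299/11450 + 43/6 = 111314036/17175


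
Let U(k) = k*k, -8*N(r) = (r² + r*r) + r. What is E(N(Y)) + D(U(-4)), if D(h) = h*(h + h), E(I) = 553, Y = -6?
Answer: 1065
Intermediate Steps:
N(r) = -r²/4 - r/8 (N(r) = -((r² + r*r) + r)/8 = -((r² + r²) + r)/8 = -(2*r² + r)/8 = -(r + 2*r²)/8 = -r²/4 - r/8)
U(k) = k²
D(h) = 2*h² (D(h) = h*(2*h) = 2*h²)
E(N(Y)) + D(U(-4)) = 553 + 2*((-4)²)² = 553 + 2*16² = 553 + 2*256 = 553 + 512 = 1065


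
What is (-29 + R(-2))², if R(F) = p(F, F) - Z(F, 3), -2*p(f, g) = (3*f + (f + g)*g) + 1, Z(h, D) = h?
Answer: 3249/4 ≈ 812.25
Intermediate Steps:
p(f, g) = -½ - 3*f/2 - g*(f + g)/2 (p(f, g) = -((3*f + (f + g)*g) + 1)/2 = -((3*f + g*(f + g)) + 1)/2 = -(1 + 3*f + g*(f + g))/2 = -½ - 3*f/2 - g*(f + g)/2)
R(F) = -½ - F² - 5*F/2 (R(F) = (-½ - 3*F/2 - F²/2 - F*F/2) - F = (-½ - 3*F/2 - F²/2 - F²/2) - F = (-½ - F² - 3*F/2) - F = -½ - F² - 5*F/2)
(-29 + R(-2))² = (-29 + (-½ - 1*(-2)² - 5/2*(-2)))² = (-29 + (-½ - 1*4 + 5))² = (-29 + (-½ - 4 + 5))² = (-29 + ½)² = (-57/2)² = 3249/4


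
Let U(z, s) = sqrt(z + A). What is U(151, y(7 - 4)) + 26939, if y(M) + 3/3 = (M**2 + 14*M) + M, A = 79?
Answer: 26939 + sqrt(230) ≈ 26954.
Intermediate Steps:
y(M) = -1 + M**2 + 15*M (y(M) = -1 + ((M**2 + 14*M) + M) = -1 + (M**2 + 15*M) = -1 + M**2 + 15*M)
U(z, s) = sqrt(79 + z) (U(z, s) = sqrt(z + 79) = sqrt(79 + z))
U(151, y(7 - 4)) + 26939 = sqrt(79 + 151) + 26939 = sqrt(230) + 26939 = 26939 + sqrt(230)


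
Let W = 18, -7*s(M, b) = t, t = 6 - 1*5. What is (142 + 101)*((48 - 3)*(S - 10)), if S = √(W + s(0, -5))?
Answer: -109350 + 54675*√35/7 ≈ -63141.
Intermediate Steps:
t = 1 (t = 6 - 5 = 1)
s(M, b) = -⅐ (s(M, b) = -⅐*1 = -⅐)
S = 5*√35/7 (S = √(18 - ⅐) = √(125/7) = 5*√35/7 ≈ 4.2258)
(142 + 101)*((48 - 3)*(S - 10)) = (142 + 101)*((48 - 3)*(5*√35/7 - 10)) = 243*(45*(-10 + 5*√35/7)) = 243*(-450 + 225*√35/7) = -109350 + 54675*√35/7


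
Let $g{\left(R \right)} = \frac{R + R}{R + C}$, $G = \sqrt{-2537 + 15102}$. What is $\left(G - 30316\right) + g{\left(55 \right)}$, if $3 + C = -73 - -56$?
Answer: $- \frac{212190}{7} + \sqrt{12565} \approx -30201.0$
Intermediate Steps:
$C = -20$ ($C = -3 - 17 = -20$)
$G = \sqrt{12565} \approx 112.09$
$g{\left(R \right)} = \frac{2 R}{-20 + R}$ ($g{\left(R \right)} = \frac{R + R}{R - 20} = \frac{2 R}{-20 + R}$)
$\left(G - 30316\right) + g{\left(55 \right)} = \left(\sqrt{12565} - 30316\right) + 2 \cdot 55 \frac{1}{-20 + 55} = \left(-30316 + \sqrt{12565}\right) + 2 \cdot 55 \cdot \frac{1}{35} = \left(-30316 + \sqrt{12565}\right) + \frac{22}{7} = - \frac{212190}{7} + \sqrt{12565}$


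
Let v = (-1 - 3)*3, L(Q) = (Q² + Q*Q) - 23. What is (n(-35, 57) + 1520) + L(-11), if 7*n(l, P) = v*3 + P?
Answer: 1742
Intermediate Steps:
L(Q) = -23 + 2*Q² (L(Q) = (Q² + Q²) - 23 = 2*Q² - 23 = -23 + 2*Q²)
v = -12 (v = -4*3 = -12)
n(l, P) = -36/7 + P/7 (n(l, P) = (-12*3 + P)/7 = (-36 + P)/7 = -36/7 + P/7)
(n(-35, 57) + 1520) + L(-11) = ((-36/7 + (⅐)*57) + 1520) + (-23 + 2*(-11)²) = ((-36/7 + 57/7) + 1520) + (-23 + 2*121) = (3 + 1520) + (-23 + 242) = 1523 + 219 = 1742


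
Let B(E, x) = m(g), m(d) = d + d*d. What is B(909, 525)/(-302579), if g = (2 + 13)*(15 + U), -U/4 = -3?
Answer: -164430/302579 ≈ -0.54343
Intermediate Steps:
U = 12 (U = -4*(-3) = 12)
g = 405 (g = (2 + 13)*(15 + 12) = 15*27 = 405)
m(d) = d + d²
B(E, x) = 164430 (B(E, x) = 405*(1 + 405) = 405*406 = 164430)
B(909, 525)/(-302579) = 164430/(-302579) = 164430*(-1/302579) = -164430/302579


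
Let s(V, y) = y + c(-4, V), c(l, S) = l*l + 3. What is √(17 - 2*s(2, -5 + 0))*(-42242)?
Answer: -42242*I*√11 ≈ -1.401e+5*I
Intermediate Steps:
c(l, S) = 3 + l² (c(l, S) = l² + 3 = 3 + l²)
s(V, y) = 19 + y (s(V, y) = y + (3 + (-4)²) = y + (3 + 16) = y + 19 = 19 + y)
√(17 - 2*s(2, -5 + 0))*(-42242) = √(17 - 2*(19 + (-5 + 0)))*(-42242) = √(17 - 2*(19 - 5))*(-42242) = √(17 - 2*14)*(-42242) = √(17 - 28)*(-42242) = √(-11)*(-42242) = (I*√11)*(-42242) = -42242*I*√11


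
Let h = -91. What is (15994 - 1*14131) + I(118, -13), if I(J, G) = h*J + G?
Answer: -8888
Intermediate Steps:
I(J, G) = G - 91*J (I(J, G) = -91*J + G = G - 91*J)
(15994 - 1*14131) + I(118, -13) = (15994 - 1*14131) + (-13 - 91*118) = (15994 - 14131) + (-13 - 10738) = 1863 - 10751 = -8888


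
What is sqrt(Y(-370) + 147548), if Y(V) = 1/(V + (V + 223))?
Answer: sqrt(39437956855)/517 ≈ 384.12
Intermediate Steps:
Y(V) = 1/(223 + 2*V) (Y(V) = 1/(V + (223 + V)) = 1/(223 + 2*V))
sqrt(Y(-370) + 147548) = sqrt(1/(223 + 2*(-370)) + 147548) = sqrt(1/(223 - 740) + 147548) = sqrt(1/(-517) + 147548) = sqrt(-1/517 + 147548) = sqrt(76282315/517) = sqrt(39437956855)/517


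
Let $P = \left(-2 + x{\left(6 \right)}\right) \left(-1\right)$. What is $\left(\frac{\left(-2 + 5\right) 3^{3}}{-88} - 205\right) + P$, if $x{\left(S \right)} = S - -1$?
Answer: $- \frac{18561}{88} \approx -210.92$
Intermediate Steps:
$x{\left(S \right)} = 1 + S$ ($x{\left(S \right)} = S + 1 = 1 + S$)
$P = -5$ ($P = \left(-2 + \left(1 + 6\right)\right) \left(-1\right) = \left(-2 + 7\right) \left(-1\right) = 5 \left(-1\right) = -5$)
$\left(\frac{\left(-2 + 5\right) 3^{3}}{-88} - 205\right) + P = \left(\frac{\left(-2 + 5\right) 3^{3}}{-88} - 205\right) - 5 = \left(3 \cdot 27 \left(- \frac{1}{88}\right) - 205\right) - 5 = \left(81 \left(- \frac{1}{88}\right) - 205\right) - 5 = \left(- \frac{81}{88} - 205\right) - 5 = - \frac{18121}{88} - 5 = - \frac{18561}{88}$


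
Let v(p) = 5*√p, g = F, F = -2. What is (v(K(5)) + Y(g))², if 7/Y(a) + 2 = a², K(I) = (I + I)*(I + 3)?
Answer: 8049/4 + 140*√5 ≈ 2325.3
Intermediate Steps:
g = -2
K(I) = 2*I*(3 + I) (K(I) = (2*I)*(3 + I) = 2*I*(3 + I))
Y(a) = 7/(-2 + a²)
(v(K(5)) + Y(g))² = (5*√(2*5*(3 + 5)) + 7/(-2 + (-2)²))² = (5*√(2*5*8) + 7/(-2 + 4))² = (5*√80 + 7/2)² = (5*(4*√5) + 7*(½))² = (20*√5 + 7/2)² = (7/2 + 20*√5)²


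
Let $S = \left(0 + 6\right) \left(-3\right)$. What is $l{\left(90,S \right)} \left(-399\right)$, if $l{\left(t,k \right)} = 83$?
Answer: $-33117$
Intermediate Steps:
$S = -18$ ($S = 6 \left(-3\right) = -18$)
$l{\left(90,S \right)} \left(-399\right) = 83 \left(-399\right) = -33117$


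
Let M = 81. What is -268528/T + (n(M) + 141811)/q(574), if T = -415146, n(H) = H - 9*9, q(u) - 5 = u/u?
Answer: 3270771143/138382 ≈ 23636.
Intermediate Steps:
q(u) = 6 (q(u) = 5 + u/u = 5 + 1 = 6)
n(H) = -81 + H (n(H) = H - 81 = -81 + H)
-268528/T + (n(M) + 141811)/q(574) = -268528/(-415146) + ((-81 + 81) + 141811)/6 = -268528*(-1/415146) + (0 + 141811)*(1/6) = 134264/207573 + 141811*(1/6) = 134264/207573 + 141811/6 = 3270771143/138382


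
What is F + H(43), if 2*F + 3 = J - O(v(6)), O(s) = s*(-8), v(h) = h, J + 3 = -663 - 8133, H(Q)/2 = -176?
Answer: -4729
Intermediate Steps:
H(Q) = -352 (H(Q) = 2*(-176) = -352)
J = -8799 (J = -3 + (-663 - 8133) = -3 - 8796 = -8799)
O(s) = -8*s
F = -4377 (F = -3/2 + (-8799 - (-8)*6)/2 = -3/2 + (-8799 - 1*(-48))/2 = -3/2 + (-8799 + 48)/2 = -3/2 + (½)*(-8751) = -3/2 - 8751/2 = -4377)
F + H(43) = -4377 - 352 = -4729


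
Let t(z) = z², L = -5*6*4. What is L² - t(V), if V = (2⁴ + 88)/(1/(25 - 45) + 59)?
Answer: 20012264000/1390041 ≈ 14397.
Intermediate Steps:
V = 2080/1179 (V = (16 + 88)/(1/(-20) + 59) = 104/(-1/20 + 59) = 104/(1179/20) = 104*(20/1179) = 2080/1179 ≈ 1.7642)
L = -120 (L = -30*4 = -120)
L² - t(V) = (-120)² - (2080/1179)² = 14400 - 1*4326400/1390041 = 14400 - 4326400/1390041 = 20012264000/1390041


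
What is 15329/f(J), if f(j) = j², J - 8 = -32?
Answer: 15329/576 ≈ 26.613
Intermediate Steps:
J = -24 (J = 8 - 32 = -24)
15329/f(J) = 15329/((-24)²) = 15329/576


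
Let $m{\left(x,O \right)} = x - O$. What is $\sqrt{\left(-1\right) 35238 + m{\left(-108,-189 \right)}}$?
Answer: $i \sqrt{35157} \approx 187.5 i$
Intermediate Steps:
$\sqrt{\left(-1\right) 35238 + m{\left(-108,-189 \right)}} = \sqrt{\left(-1\right) 35238 - -81} = \sqrt{-35238 + \left(-108 + 189\right)} = \sqrt{-35238 + 81} = \sqrt{-35157} = i \sqrt{35157}$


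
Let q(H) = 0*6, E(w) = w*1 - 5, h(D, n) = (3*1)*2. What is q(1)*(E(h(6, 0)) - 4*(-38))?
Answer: 0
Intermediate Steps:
h(D, n) = 6 (h(D, n) = 3*2 = 6)
E(w) = -5 + w (E(w) = w - 5 = -5 + w)
q(H) = 0
q(1)*(E(h(6, 0)) - 4*(-38)) = 0*((-5 + 6) - 4*(-38)) = 0*(1 + 152) = 0*153 = 0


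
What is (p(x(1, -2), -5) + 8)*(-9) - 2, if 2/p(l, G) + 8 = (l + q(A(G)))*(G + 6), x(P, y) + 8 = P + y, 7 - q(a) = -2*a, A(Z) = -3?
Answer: -583/8 ≈ -72.875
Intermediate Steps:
q(a) = 7 + 2*a (q(a) = 7 - (-2)*a = 7 + 2*a)
x(P, y) = -8 + P + y (x(P, y) = -8 + (P + y) = -8 + P + y)
p(l, G) = 2/(-8 + (1 + l)*(6 + G)) (p(l, G) = 2/(-8 + (l + (7 + 2*(-3)))*(G + 6)) = 2/(-8 + (l + (7 - 6))*(6 + G)) = 2/(-8 + (l + 1)*(6 + G)) = 2/(-8 + (1 + l)*(6 + G)))
(p(x(1, -2), -5) + 8)*(-9) - 2 = (2/(-2 - 5 + 6*(-8 + 1 - 2) - 5*(-8 + 1 - 2)) + 8)*(-9) - 2 = (2/(-2 - 5 + 6*(-9) - 5*(-9)) + 8)*(-9) - 2 = (2/(-2 - 5 - 54 + 45) + 8)*(-9) - 2 = (2/(-16) + 8)*(-9) - 2 = (2*(-1/16) + 8)*(-9) - 2 = (-⅛ + 8)*(-9) - 2 = (63/8)*(-9) - 2 = -567/8 - 2 = -583/8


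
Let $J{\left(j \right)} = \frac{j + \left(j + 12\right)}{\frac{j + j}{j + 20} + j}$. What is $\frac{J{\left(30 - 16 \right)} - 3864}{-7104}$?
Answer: $\frac{121631}{223776} \approx 0.54354$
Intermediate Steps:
$J{\left(j \right)} = \frac{12 + 2 j}{j + \frac{2 j}{20 + j}}$ ($J{\left(j \right)} = \frac{j + \left(12 + j\right)}{\frac{2 j}{20 + j} + j} = \frac{12 + 2 j}{\frac{2 j}{20 + j} + j} = \frac{12 + 2 j}{j + \frac{2 j}{20 + j}}$)
$\frac{J{\left(30 - 16 \right)} - 3864}{-7104} = \frac{\frac{2 \left(120 + \left(30 - 16\right)^{2} + 26 \left(30 - 16\right)\right)}{\left(30 - 16\right) \left(22 + \left(30 - 16\right)\right)} - 3864}{-7104} = \left(\frac{2 \left(120 + 14^{2} + 26 \cdot 14\right)}{14 \left(22 + 14\right)} - 3864\right) \left(- \frac{1}{7104}\right) = \left(2 \cdot \frac{1}{14} \cdot \frac{1}{36} \left(120 + 196 + 364\right) - 3864\right) \left(- \frac{1}{7104}\right) = \left(2 \cdot \frac{1}{14} \cdot \frac{1}{36} \cdot 680 - 3864\right) \left(- \frac{1}{7104}\right) = \left(\frac{170}{63} - 3864\right) \left(- \frac{1}{7104}\right) = \left(- \frac{243262}{63}\right) \left(- \frac{1}{7104}\right) = \frac{121631}{223776}$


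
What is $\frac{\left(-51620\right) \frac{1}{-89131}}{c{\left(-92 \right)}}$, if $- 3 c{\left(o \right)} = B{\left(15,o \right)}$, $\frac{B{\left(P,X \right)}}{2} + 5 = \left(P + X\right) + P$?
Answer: $\frac{77430}{5971777} \approx 0.012966$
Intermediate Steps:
$B{\left(P,X \right)} = -10 + 2 X + 4 P$ ($B{\left(P,X \right)} = -10 + 2 \left(\left(P + X\right) + P\right) = -10 + 2 \left(X + 2 P\right) = -10 + \left(2 X + 4 P\right) = -10 + 2 X + 4 P$)
$c{\left(o \right)} = - \frac{50}{3} - \frac{2 o}{3}$ ($c{\left(o \right)} = - \frac{-10 + 2 o + 4 \cdot 15}{3} = - \frac{-10 + 2 o + 60}{3} = - \frac{50 + 2 o}{3} = - \frac{50}{3} - \frac{2 o}{3}$)
$\frac{\left(-51620\right) \frac{1}{-89131}}{c{\left(-92 \right)}} = \frac{\left(-51620\right) \frac{1}{-89131}}{- \frac{50}{3} - - \frac{184}{3}} = \frac{\left(-51620\right) \left(- \frac{1}{89131}\right)}{- \frac{50}{3} + \frac{184}{3}} = \frac{51620}{89131 \cdot \frac{134}{3}} = \frac{51620}{89131} \cdot \frac{3}{134} = \frac{77430}{5971777}$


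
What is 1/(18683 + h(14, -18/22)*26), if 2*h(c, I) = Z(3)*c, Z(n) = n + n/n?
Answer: 1/19411 ≈ 5.1517e-5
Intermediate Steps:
Z(n) = 1 + n (Z(n) = n + 1 = 1 + n)
h(c, I) = 2*c (h(c, I) = ((1 + 3)*c)/2 = (4*c)/2 = 2*c)
1/(18683 + h(14, -18/22)*26) = 1/(18683 + (2*14)*26) = 1/(18683 + 28*26) = 1/(18683 + 728) = 1/19411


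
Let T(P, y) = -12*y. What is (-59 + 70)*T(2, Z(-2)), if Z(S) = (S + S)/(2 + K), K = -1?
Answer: 528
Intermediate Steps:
Z(S) = 2*S (Z(S) = (S + S)/(2 - 1) = (2*S)/1 = (2*S)*1 = 2*S)
(-59 + 70)*T(2, Z(-2)) = (-59 + 70)*(-24*(-2)) = 11*(-12*(-4)) = 11*48 = 528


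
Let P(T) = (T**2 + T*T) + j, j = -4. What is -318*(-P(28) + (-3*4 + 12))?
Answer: 497352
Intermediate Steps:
P(T) = -4 + 2*T**2 (P(T) = (T**2 + T*T) - 4 = (T**2 + T**2) - 4 = 2*T**2 - 4 = -4 + 2*T**2)
-318*(-P(28) + (-3*4 + 12)) = -318*(-(-4 + 2*28**2) + (-3*4 + 12)) = -318*(-(-4 + 2*784) + (-12 + 12)) = -318*(-(-4 + 1568) + 0) = -318*(-1*1564 + 0) = -318*(-1564 + 0) = -318*(-1564) = 497352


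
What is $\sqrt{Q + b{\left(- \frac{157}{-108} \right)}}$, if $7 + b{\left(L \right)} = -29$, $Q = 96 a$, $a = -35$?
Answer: $2 i \sqrt{849} \approx 58.275 i$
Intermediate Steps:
$Q = -3360$ ($Q = 96 \left(-35\right) = -3360$)
$b{\left(L \right)} = -36$ ($b{\left(L \right)} = -7 - 29 = -36$)
$\sqrt{Q + b{\left(- \frac{157}{-108} \right)}} = \sqrt{-3360 - 36} = \sqrt{-3396} = 2 i \sqrt{849}$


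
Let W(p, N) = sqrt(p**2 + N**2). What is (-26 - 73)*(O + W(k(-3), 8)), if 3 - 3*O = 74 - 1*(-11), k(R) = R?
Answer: 2706 - 99*sqrt(73) ≈ 1860.1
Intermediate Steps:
O = -82/3 (O = 1 - (74 - 1*(-11))/3 = 1 - (74 + 11)/3 = 1 - 1/3*85 = 1 - 85/3 = -82/3 ≈ -27.333)
W(p, N) = sqrt(N**2 + p**2)
(-26 - 73)*(O + W(k(-3), 8)) = (-26 - 73)*(-82/3 + sqrt(8**2 + (-3)**2)) = -99*(-82/3 + sqrt(64 + 9)) = -99*(-82/3 + sqrt(73)) = 2706 - 99*sqrt(73)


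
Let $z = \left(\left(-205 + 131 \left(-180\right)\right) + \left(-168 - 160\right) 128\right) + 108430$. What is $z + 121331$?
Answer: $163992$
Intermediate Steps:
$z = 42661$ ($z = \left(\left(-205 - 23580\right) - 41984\right) + 108430 = \left(-23785 - 41984\right) + 108430 = -65769 + 108430 = 42661$)
$z + 121331 = 42661 + 121331 = 163992$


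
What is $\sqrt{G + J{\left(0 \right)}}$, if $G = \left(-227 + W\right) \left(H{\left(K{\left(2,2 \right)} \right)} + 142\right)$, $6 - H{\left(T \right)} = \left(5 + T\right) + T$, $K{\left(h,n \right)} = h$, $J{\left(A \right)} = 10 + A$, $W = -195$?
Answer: $2 i \sqrt{14662} \approx 242.17 i$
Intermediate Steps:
$H{\left(T \right)} = 1 - 2 T$ ($H{\left(T \right)} = 6 - \left(\left(5 + T\right) + T\right) = 6 - \left(5 + 2 T\right) = 1 - 2 T$)
$G = -58658$ ($G = \left(-227 - 195\right) \left(\left(1 - 4\right) + 142\right) = - 422 \left(\left(1 - 4\right) + 142\right) = - 422 \left(-3 + 142\right) = \left(-422\right) 139 = -58658$)
$\sqrt{G + J{\left(0 \right)}} = \sqrt{-58658 + \left(10 + 0\right)} = \sqrt{-58658 + 10} = \sqrt{-58648} = 2 i \sqrt{14662}$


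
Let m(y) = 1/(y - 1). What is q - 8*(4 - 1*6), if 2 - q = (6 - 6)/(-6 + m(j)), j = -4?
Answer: 18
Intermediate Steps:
m(y) = 1/(-1 + y)
q = 2 (q = 2 - (6 - 6)/(-6 + 1/(-1 - 4)) = 2 - 0/(-6 + 1/(-5)) = 2 - 0/(-6 - ⅕) = 2 - 0/(-31/5) = 2 - 0*(-5)/31 = 2 - 1*0 = 2 + 0 = 2)
q - 8*(4 - 1*6) = 2 - 8*(4 - 1*6) = 2 - 8*(4 - 6) = 2 - 8*(-2) = 2 + 16 = 18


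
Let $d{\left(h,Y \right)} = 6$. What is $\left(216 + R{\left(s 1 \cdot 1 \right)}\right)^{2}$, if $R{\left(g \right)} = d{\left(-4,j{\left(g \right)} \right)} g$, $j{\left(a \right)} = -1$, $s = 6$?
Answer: $63504$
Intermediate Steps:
$R{\left(g \right)} = 6 g$
$\left(216 + R{\left(s 1 \cdot 1 \right)}\right)^{2} = \left(216 + 6 \cdot 6 \cdot 1 \cdot 1\right)^{2} = \left(216 + 6 \cdot 6 \cdot 1\right)^{2} = \left(216 + 6 \cdot 6\right)^{2} = \left(216 + 36\right)^{2} = 252^{2} = 63504$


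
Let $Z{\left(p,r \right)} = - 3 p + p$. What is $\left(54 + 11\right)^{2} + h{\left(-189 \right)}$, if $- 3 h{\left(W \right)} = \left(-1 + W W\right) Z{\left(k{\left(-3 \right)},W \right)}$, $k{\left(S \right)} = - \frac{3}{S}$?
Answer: $\frac{84115}{3} \approx 28038.0$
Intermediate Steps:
$Z{\left(p,r \right)} = - 2 p$
$h{\left(W \right)} = - \frac{2}{3} + \frac{2 W^{2}}{3}$ ($h{\left(W \right)} = - \frac{\left(-1 + W W\right) \left(- 2 \left(- \frac{3}{-3}\right)\right)}{3} = - \frac{\left(-1 + W^{2}\right) \left(- 2 \left(\left(-3\right) \left(- \frac{1}{3}\right)\right)\right)}{3} = - \frac{\left(-1 + W^{2}\right) \left(\left(-2\right) 1\right)}{3} = - \frac{\left(-1 + W^{2}\right) \left(-2\right)}{3} = - \frac{2 - 2 W^{2}}{3} = - \frac{2}{3} + \frac{2 W^{2}}{3}$)
$\left(54 + 11\right)^{2} + h{\left(-189 \right)} = \left(54 + 11\right)^{2} - \left(\frac{2}{3} - \frac{2 \left(-189\right)^{2}}{3}\right) = 65^{2} + \left(- \frac{2}{3} + \frac{2}{3} \cdot 35721\right) = 4225 + \left(- \frac{2}{3} + 23814\right) = 4225 + \frac{71440}{3} = \frac{84115}{3}$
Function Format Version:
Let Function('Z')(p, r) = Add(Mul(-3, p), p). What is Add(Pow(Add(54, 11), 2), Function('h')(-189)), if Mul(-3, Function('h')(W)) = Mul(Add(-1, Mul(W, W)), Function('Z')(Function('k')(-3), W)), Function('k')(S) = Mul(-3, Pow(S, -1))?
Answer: Rational(84115, 3) ≈ 28038.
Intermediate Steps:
Function('Z')(p, r) = Mul(-2, p)
Function('h')(W) = Add(Rational(-2, 3), Mul(Rational(2, 3), Pow(W, 2))) (Function('h')(W) = Mul(Rational(-1, 3), Mul(Add(-1, Mul(W, W)), Mul(-2, Mul(-3, Pow(-3, -1))))) = Mul(Rational(-1, 3), Mul(Add(-1, Pow(W, 2)), Mul(-2, Mul(-3, Rational(-1, 3))))) = Mul(Rational(-1, 3), Mul(Add(-1, Pow(W, 2)), Mul(-2, 1))) = Mul(Rational(-1, 3), Mul(Add(-1, Pow(W, 2)), -2)) = Mul(Rational(-1, 3), Add(2, Mul(-2, Pow(W, 2)))) = Add(Rational(-2, 3), Mul(Rational(2, 3), Pow(W, 2))))
Add(Pow(Add(54, 11), 2), Function('h')(-189)) = Add(Pow(Add(54, 11), 2), Add(Rational(-2, 3), Mul(Rational(2, 3), Pow(-189, 2)))) = Add(Pow(65, 2), Add(Rational(-2, 3), Mul(Rational(2, 3), 35721))) = Add(4225, Add(Rational(-2, 3), 23814)) = Add(4225, Rational(71440, 3)) = Rational(84115, 3)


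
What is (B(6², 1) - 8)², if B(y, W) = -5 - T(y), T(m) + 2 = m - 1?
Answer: 2116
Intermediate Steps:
T(m) = -3 + m (T(m) = -2 + (m - 1) = -2 + (-1 + m) = -3 + m)
B(y, W) = -2 - y (B(y, W) = -5 - (-3 + y) = -5 + (3 - y) = -2 - y)
(B(6², 1) - 8)² = ((-2 - 1*6²) - 8)² = ((-2 - 1*36) - 8)² = ((-2 - 36) - 8)² = (-38 - 8)² = (-46)² = 2116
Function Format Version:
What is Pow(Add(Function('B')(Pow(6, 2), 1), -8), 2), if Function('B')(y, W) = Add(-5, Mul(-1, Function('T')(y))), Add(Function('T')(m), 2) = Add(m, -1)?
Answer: 2116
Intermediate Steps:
Function('T')(m) = Add(-3, m) (Function('T')(m) = Add(-2, Add(m, -1)) = Add(-2, Add(-1, m)) = Add(-3, m))
Function('B')(y, W) = Add(-2, Mul(-1, y)) (Function('B')(y, W) = Add(-5, Mul(-1, Add(-3, y))) = Add(-5, Add(3, Mul(-1, y))) = Add(-2, Mul(-1, y)))
Pow(Add(Function('B')(Pow(6, 2), 1), -8), 2) = Pow(Add(Add(-2, Mul(-1, Pow(6, 2))), -8), 2) = Pow(Add(Add(-2, Mul(-1, 36)), -8), 2) = Pow(Add(Add(-2, -36), -8), 2) = Pow(Add(-38, -8), 2) = Pow(-46, 2) = 2116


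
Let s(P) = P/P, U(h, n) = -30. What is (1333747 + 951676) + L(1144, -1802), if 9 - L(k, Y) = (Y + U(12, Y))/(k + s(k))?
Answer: 11427168/5 ≈ 2.2854e+6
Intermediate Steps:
s(P) = 1
L(k, Y) = 9 - (-30 + Y)/(1 + k) (L(k, Y) = 9 - (Y - 30)/(k + 1) = 9 - (-30 + Y)/(1 + k))
(1333747 + 951676) + L(1144, -1802) = (1333747 + 951676) + (39 - 1*(-1802) + 9*1144)/(1 + 1144) = 2285423 + (39 + 1802 + 10296)/1145 = 2285423 + (1/1145)*12137 = 2285423 + 53/5 = 11427168/5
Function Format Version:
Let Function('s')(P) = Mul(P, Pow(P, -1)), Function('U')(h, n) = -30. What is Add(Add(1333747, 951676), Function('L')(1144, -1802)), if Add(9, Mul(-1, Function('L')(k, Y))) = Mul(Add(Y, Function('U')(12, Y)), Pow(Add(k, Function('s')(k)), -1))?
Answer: Rational(11427168, 5) ≈ 2.2854e+6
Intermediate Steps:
Function('s')(P) = 1
Function('L')(k, Y) = Add(9, Mul(-1, Pow(Add(1, k), -1), Add(-30, Y))) (Function('L')(k, Y) = Add(9, Mul(-1, Mul(Add(Y, -30), Pow(Add(k, 1), -1)))) = Add(9, Mul(-1, Mul(Add(-30, Y), Pow(Add(1, k), -1)))) = Add(9, Mul(-1, Mul(Pow(Add(1, k), -1), Add(-30, Y)))) = Add(9, Mul(-1, Pow(Add(1, k), -1), Add(-30, Y))))
Add(Add(1333747, 951676), Function('L')(1144, -1802)) = Add(Add(1333747, 951676), Mul(Pow(Add(1, 1144), -1), Add(39, Mul(-1, -1802), Mul(9, 1144)))) = Add(2285423, Mul(Pow(1145, -1), Add(39, 1802, 10296))) = Add(2285423, Mul(Rational(1, 1145), 12137)) = Add(2285423, Rational(53, 5)) = Rational(11427168, 5)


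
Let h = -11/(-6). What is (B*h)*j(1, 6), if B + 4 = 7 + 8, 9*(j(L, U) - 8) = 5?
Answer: 9317/54 ≈ 172.54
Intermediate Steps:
h = 11/6 (h = -11*(-⅙) = 11/6 ≈ 1.8333)
j(L, U) = 77/9 (j(L, U) = 8 + (⅑)*5 = 8 + 5/9 = 77/9)
B = 11 (B = -4 + (7 + 8) = -4 + 15 = 11)
(B*h)*j(1, 6) = (11*(11/6))*(77/9) = (121/6)*(77/9) = 9317/54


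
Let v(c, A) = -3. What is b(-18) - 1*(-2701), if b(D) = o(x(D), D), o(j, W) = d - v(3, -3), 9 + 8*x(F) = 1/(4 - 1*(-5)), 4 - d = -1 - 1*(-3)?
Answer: 2706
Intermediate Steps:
d = 2 (d = 4 - (-1 - 1*(-3)) = 4 - (-1 + 3) = 4 - 1*2 = 4 - 2 = 2)
x(F) = -10/9 (x(F) = -9/8 + 1/(8*(4 - 1*(-5))) = -9/8 + 1/(8*(4 + 5)) = -9/8 + (⅛)/9 = -9/8 + (⅛)*(⅑) = -9/8 + 1/72 = -10/9)
o(j, W) = 5 (o(j, W) = 2 - 1*(-3) = 2 + 3 = 5)
b(D) = 5
b(-18) - 1*(-2701) = 5 - 1*(-2701) = 5 + 2701 = 2706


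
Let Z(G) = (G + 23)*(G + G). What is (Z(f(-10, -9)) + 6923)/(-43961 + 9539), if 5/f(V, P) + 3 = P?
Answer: -497101/2478384 ≈ -0.20057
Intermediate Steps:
f(V, P) = 5/(-3 + P)
Z(G) = 2*G*(23 + G) (Z(G) = (23 + G)*(2*G) = 2*G*(23 + G))
(Z(f(-10, -9)) + 6923)/(-43961 + 9539) = (2*(5/(-3 - 9))*(23 + 5/(-3 - 9)) + 6923)/(-43961 + 9539) = (2*(5/(-12))*(23 + 5/(-12)) + 6923)/(-34422) = (2*(5*(-1/12))*(23 + 5*(-1/12)) + 6923)*(-1/34422) = (2*(-5/12)*(23 - 5/12) + 6923)*(-1/34422) = (2*(-5/12)*(271/12) + 6923)*(-1/34422) = (-1355/72 + 6923)*(-1/34422) = (497101/72)*(-1/34422) = -497101/2478384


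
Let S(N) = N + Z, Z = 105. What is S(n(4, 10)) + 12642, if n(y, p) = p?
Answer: 12757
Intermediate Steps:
S(N) = 105 + N (S(N) = N + 105 = 105 + N)
S(n(4, 10)) + 12642 = (105 + 10) + 12642 = 115 + 12642 = 12757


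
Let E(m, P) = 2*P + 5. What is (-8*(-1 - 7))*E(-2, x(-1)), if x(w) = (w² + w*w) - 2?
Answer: 320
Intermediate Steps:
x(w) = -2 + 2*w² (x(w) = (w² + w²) - 2 = 2*w² - 2 = -2 + 2*w²)
E(m, P) = 5 + 2*P
(-8*(-1 - 7))*E(-2, x(-1)) = (-8*(-1 - 7))*(5 + 2*(-2 + 2*(-1)²)) = (-8*(-8))*(5 + 2*(-2 + 2*1)) = 64*(5 + 2*(-2 + 2)) = 64*(5 + 2*0) = 64*(5 + 0) = 64*5 = 320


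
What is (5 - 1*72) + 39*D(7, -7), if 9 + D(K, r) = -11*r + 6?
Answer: 2819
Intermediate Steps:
D(K, r) = -3 - 11*r (D(K, r) = -9 + (-11*r + 6) = -9 + (6 - 11*r) = -3 - 11*r)
(5 - 1*72) + 39*D(7, -7) = (5 - 1*72) + 39*(-3 - 11*(-7)) = (5 - 72) + 39*(-3 + 77) = -67 + 39*74 = -67 + 2886 = 2819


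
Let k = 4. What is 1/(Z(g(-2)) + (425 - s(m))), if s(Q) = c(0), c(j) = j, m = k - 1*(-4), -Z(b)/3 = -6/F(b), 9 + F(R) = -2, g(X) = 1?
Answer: 11/4657 ≈ 0.0023620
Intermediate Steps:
F(R) = -11 (F(R) = -9 - 2 = -11)
Z(b) = -18/11 (Z(b) = -(-18)/(-11) = -(-18)*(-1)/11 = -3*6/11 = -18/11)
m = 8 (m = 4 - 1*(-4) = 4 + 4 = 8)
s(Q) = 0
1/(Z(g(-2)) + (425 - s(m))) = 1/(-18/11 + (425 - 1*0)) = 1/(-18/11 + (425 + 0)) = 1/(-18/11 + 425) = 1/(4657/11) = 11/4657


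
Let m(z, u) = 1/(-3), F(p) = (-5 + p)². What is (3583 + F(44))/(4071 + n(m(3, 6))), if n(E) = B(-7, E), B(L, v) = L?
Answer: 319/254 ≈ 1.2559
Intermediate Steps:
m(z, u) = -⅓
n(E) = -7
(3583 + F(44))/(4071 + n(m(3, 6))) = (3583 + (-5 + 44)²)/(4071 - 7) = (3583 + 39²)/4064 = (3583 + 1521)*(1/4064) = 5104*(1/4064) = 319/254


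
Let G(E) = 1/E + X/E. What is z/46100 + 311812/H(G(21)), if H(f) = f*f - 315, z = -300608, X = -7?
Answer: -177247702212/177842275 ≈ -996.66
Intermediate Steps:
G(E) = -6/E (G(E) = 1/E - 7/E = -6/E)
H(f) = -315 + f² (H(f) = f² - 315 = -315 + f²)
z/46100 + 311812/H(G(21)) = -300608/46100 + 311812/(-315 + (-6/21)²) = -300608*1/46100 + 311812/(-315 + (-6*1/21)²) = -75152/11525 + 311812/(-315 + (-2/7)²) = -75152/11525 + 311812/(-315 + 4/49) = -75152/11525 + 311812/(-15431/49) = -75152/11525 + 311812*(-49/15431) = -75152/11525 - 15278788/15431 = -177247702212/177842275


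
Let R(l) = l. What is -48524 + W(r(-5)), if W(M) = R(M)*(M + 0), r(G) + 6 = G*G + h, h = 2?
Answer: -48083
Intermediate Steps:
r(G) = -4 + G² (r(G) = -6 + (G*G + 2) = -6 + (G² + 2) = -6 + (2 + G²) = -4 + G²)
W(M) = M² (W(M) = M*(M + 0) = M*M = M²)
-48524 + W(r(-5)) = -48524 + (-4 + (-5)²)² = -48524 + (-4 + 25)² = -48524 + 21² = -48524 + 441 = -48083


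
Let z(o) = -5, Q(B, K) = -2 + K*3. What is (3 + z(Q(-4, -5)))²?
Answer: 4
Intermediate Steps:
Q(B, K) = -2 + 3*K
(3 + z(Q(-4, -5)))² = (3 - 5)² = (-2)² = 4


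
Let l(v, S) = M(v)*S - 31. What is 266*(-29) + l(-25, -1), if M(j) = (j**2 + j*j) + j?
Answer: -8970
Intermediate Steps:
M(j) = j + 2*j**2 (M(j) = (j**2 + j**2) + j = 2*j**2 + j = j + 2*j**2)
l(v, S) = -31 + S*v*(1 + 2*v) (l(v, S) = (v*(1 + 2*v))*S - 31 = S*v*(1 + 2*v) - 31 = -31 + S*v*(1 + 2*v))
266*(-29) + l(-25, -1) = 266*(-29) + (-31 - 1*(-25)*(1 + 2*(-25))) = -7714 + (-31 - 1*(-25)*(1 - 50)) = -7714 + (-31 - 1*(-25)*(-49)) = -7714 + (-31 - 1225) = -7714 - 1256 = -8970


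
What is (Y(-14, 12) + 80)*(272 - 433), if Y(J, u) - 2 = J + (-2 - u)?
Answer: -8694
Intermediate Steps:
Y(J, u) = J - u (Y(J, u) = 2 + (J + (-2 - u)) = 2 + (-2 + J - u) = J - u)
(Y(-14, 12) + 80)*(272 - 433) = ((-14 - 1*12) + 80)*(272 - 433) = ((-14 - 12) + 80)*(-161) = (-26 + 80)*(-161) = 54*(-161) = -8694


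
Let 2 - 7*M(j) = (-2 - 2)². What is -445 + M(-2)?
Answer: -447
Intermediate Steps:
M(j) = -2 (M(j) = 2/7 - (-2 - 2)²/7 = 2/7 - ⅐*(-4)² = 2/7 - ⅐*16 = 2/7 - 16/7 = -2)
-445 + M(-2) = -445 - 2 = -447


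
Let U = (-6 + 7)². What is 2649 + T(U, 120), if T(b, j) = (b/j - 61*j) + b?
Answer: -560399/120 ≈ -4670.0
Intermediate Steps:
U = 1 (U = 1² = 1)
T(b, j) = b - 61*j + b/j (T(b, j) = (b/j - 61*j) + b = (-61*j + b/j) + b = b - 61*j + b/j)
2649 + T(U, 120) = 2649 + (1 - 61*120 + 1/120) = 2649 + (1 - 7320 + 1*(1/120)) = 2649 + (1 - 7320 + 1/120) = 2649 - 878279/120 = -560399/120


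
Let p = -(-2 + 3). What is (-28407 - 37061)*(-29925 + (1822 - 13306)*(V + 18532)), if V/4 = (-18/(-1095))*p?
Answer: 5086241007765372/365 ≈ 1.3935e+13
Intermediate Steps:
p = -1 (p = -1*1 = -1)
V = -24/365 (V = 4*(-18/(-1095)*(-1)) = 4*(-18*(-1/1095)*(-1)) = 4*((6/365)*(-1)) = 4*(-6/365) = -24/365 ≈ -0.065753)
(-28407 - 37061)*(-29925 + (1822 - 13306)*(V + 18532)) = (-28407 - 37061)*(-29925 + (1822 - 13306)*(-24/365 + 18532)) = -65468*(-29925 - 11484*6764156/365) = -65468*(-29925 - 77679567504/365) = -65468*(-77690490129/365) = 5086241007765372/365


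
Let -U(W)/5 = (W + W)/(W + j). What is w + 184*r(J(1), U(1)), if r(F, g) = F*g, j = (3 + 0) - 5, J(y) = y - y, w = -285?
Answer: -285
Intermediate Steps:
J(y) = 0
j = -2 (j = 3 - 5 = -2)
U(W) = -10*W/(-2 + W) (U(W) = -5*(W + W)/(W - 2) = -5*2*W/(-2 + W) = -10*W/(-2 + W))
w + 184*r(J(1), U(1)) = -285 + 184*(0*(-10*1/(-2 + 1))) = -285 + 184*(0*(-10*1/(-1))) = -285 + 184*(0*(-10*1*(-1))) = -285 + 184*(0*10) = -285 + 184*0 = -285 + 0 = -285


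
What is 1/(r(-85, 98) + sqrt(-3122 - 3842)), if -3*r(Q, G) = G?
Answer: -147/36140 - 9*I*sqrt(1741)/36140 ≈ -0.0040675 - 0.010391*I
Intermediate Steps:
r(Q, G) = -G/3
1/(r(-85, 98) + sqrt(-3122 - 3842)) = 1/(-1/3*98 + sqrt(-3122 - 3842)) = 1/(-98/3 + sqrt(-6964)) = 1/(-98/3 + 2*I*sqrt(1741))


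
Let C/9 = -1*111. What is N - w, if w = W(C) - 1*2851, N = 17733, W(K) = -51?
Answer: 20635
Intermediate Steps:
C = -999 (C = 9*(-1*111) = 9*(-111) = -999)
w = -2902 (w = -51 - 1*2851 = -51 - 2851 = -2902)
N - w = 17733 - 1*(-2902) = 17733 + 2902 = 20635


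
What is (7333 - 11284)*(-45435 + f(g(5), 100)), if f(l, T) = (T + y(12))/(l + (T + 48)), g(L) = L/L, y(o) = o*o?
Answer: 26746575021/149 ≈ 1.7951e+8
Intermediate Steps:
y(o) = o**2
g(L) = 1
f(l, T) = (144 + T)/(48 + T + l) (f(l, T) = (T + 12**2)/(l + (T + 48)) = (T + 144)/(l + (48 + T)) = (144 + T)/(48 + T + l))
(7333 - 11284)*(-45435 + f(g(5), 100)) = (7333 - 11284)*(-45435 + (144 + 100)/(48 + 100 + 1)) = -3951*(-45435 + 244/149) = -3951*(-6769571/149) = 26746575021/149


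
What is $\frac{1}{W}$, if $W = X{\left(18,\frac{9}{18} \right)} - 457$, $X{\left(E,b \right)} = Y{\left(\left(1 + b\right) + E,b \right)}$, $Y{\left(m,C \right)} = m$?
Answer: $- \frac{2}{875} \approx -0.0022857$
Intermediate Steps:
$X{\left(E,b \right)} = 1 + E + b$ ($X{\left(E,b \right)} = \left(1 + b\right) + E = 1 + E + b$)
$W = - \frac{875}{2}$ ($W = \left(1 + 18 + \frac{9}{18}\right) - 457 = \left(1 + 18 + 9 \cdot \frac{1}{18}\right) - 457 = \left(1 + 18 + \frac{1}{2}\right) - 457 = \frac{39}{2} - 457 = - \frac{875}{2} \approx -437.5$)
$\frac{1}{W} = \frac{1}{- \frac{875}{2}} = - \frac{2}{875}$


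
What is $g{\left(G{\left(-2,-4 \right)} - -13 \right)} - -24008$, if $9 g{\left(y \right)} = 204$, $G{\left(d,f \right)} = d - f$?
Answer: $\frac{72092}{3} \approx 24031.0$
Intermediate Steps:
$g{\left(y \right)} = \frac{68}{3}$ ($g{\left(y \right)} = \frac{1}{9} \cdot 204 = \frac{68}{3}$)
$g{\left(G{\left(-2,-4 \right)} - -13 \right)} - -24008 = \frac{68}{3} - -24008 = \frac{68}{3} + 24008 = \frac{72092}{3}$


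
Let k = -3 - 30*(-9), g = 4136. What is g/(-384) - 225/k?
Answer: -49613/4272 ≈ -11.614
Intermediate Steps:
k = 267 (k = -3 + 270 = 267)
g/(-384) - 225/k = 4136/(-384) - 225/267 = 4136*(-1/384) - 225*1/267 = -517/48 - 75/89 = -49613/4272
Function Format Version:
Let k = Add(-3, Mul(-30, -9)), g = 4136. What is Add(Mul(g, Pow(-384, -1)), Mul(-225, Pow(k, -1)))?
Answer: Rational(-49613, 4272) ≈ -11.614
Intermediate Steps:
k = 267 (k = Add(-3, 270) = 267)
Add(Mul(g, Pow(-384, -1)), Mul(-225, Pow(k, -1))) = Add(Mul(4136, Pow(-384, -1)), Mul(-225, Pow(267, -1))) = Add(Mul(4136, Rational(-1, 384)), Mul(-225, Rational(1, 267))) = Add(Rational(-517, 48), Rational(-75, 89)) = Rational(-49613, 4272)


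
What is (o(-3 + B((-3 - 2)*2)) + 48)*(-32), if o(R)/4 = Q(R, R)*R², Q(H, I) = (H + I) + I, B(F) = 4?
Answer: -1920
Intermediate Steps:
Q(H, I) = H + 2*I
o(R) = 12*R³ (o(R) = 4*((R + 2*R)*R²) = 4*((3*R)*R²) = 4*(3*R³) = 12*R³)
(o(-3 + B((-3 - 2)*2)) + 48)*(-32) = (12*(-3 + 4)³ + 48)*(-32) = (12*1³ + 48)*(-32) = (12*1 + 48)*(-32) = (12 + 48)*(-32) = 60*(-32) = -1920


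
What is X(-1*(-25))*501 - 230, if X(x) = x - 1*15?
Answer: 4780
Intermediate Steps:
X(x) = -15 + x (X(x) = x - 15 = -15 + x)
X(-1*(-25))*501 - 230 = (-15 - 1*(-25))*501 - 230 = (-15 + 25)*501 - 230 = 10*501 - 230 = 5010 - 230 = 4780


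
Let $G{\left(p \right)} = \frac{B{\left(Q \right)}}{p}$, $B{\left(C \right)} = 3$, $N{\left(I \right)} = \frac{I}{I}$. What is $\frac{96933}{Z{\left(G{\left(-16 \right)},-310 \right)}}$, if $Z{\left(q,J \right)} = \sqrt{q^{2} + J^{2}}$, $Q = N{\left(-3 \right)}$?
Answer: $\frac{1550928 \sqrt{24601609}}{24601609} \approx 312.69$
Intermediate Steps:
$N{\left(I \right)} = 1$
$Q = 1$
$G{\left(p \right)} = \frac{3}{p}$
$Z{\left(q,J \right)} = \sqrt{J^{2} + q^{2}}$
$\frac{96933}{Z{\left(G{\left(-16 \right)},-310 \right)}} = \frac{96933}{\sqrt{\left(-310\right)^{2} + \left(\frac{3}{-16}\right)^{2}}} = \frac{96933}{\sqrt{96100 + \left(3 \left(- \frac{1}{16}\right)\right)^{2}}} = \frac{96933}{\sqrt{96100 + \left(- \frac{3}{16}\right)^{2}}} = \frac{96933}{\sqrt{96100 + \frac{9}{256}}} = \frac{96933}{\sqrt{\frac{24601609}{256}}} = \frac{96933}{\frac{1}{16} \sqrt{24601609}} = 96933 \frac{16 \sqrt{24601609}}{24601609} = \frac{1550928 \sqrt{24601609}}{24601609}$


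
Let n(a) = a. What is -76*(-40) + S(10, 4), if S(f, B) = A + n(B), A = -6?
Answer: 3038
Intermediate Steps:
S(f, B) = -6 + B
-76*(-40) + S(10, 4) = -76*(-40) + (-6 + 4) = 3040 - 2 = 3038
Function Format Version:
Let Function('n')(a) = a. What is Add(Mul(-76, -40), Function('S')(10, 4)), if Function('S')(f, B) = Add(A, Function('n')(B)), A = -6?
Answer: 3038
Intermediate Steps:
Function('S')(f, B) = Add(-6, B)
Add(Mul(-76, -40), Function('S')(10, 4)) = Add(Mul(-76, -40), Add(-6, 4)) = Add(3040, -2) = 3038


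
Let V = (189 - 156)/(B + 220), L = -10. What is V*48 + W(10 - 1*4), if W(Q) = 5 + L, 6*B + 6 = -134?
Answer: 901/295 ≈ 3.0542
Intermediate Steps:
B = -70/3 (B = -1 + (1/6)*(-134) = -1 - 67/3 = -70/3 ≈ -23.333)
V = 99/590 (V = (189 - 156)/(-70/3 + 220) = 33/(590/3) = 33*(3/590) = 99/590 ≈ 0.16780)
W(Q) = -5 (W(Q) = 5 - 10 = -5)
V*48 + W(10 - 1*4) = (99/590)*48 - 5 = 2376/295 - 5 = 901/295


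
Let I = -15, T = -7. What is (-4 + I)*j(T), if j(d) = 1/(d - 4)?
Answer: 19/11 ≈ 1.7273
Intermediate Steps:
j(d) = 1/(-4 + d)
(-4 + I)*j(T) = (-4 - 15)/(-4 - 7) = -19/(-11) = -19*(-1/11) = 19/11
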